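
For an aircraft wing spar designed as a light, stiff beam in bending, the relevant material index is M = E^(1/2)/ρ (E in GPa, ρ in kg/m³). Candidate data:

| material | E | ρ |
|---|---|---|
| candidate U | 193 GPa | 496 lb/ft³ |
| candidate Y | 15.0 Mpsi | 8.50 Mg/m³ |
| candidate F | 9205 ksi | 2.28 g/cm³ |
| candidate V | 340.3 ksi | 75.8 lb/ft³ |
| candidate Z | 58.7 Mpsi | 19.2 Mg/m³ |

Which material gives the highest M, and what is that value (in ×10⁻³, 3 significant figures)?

candidate F, M = 3.49×10⁻³

In SI units:
  candidate U: E = 193.0 GPa, ρ = 7945 kg/m³
  candidate Y: E = 103.4 GPa, ρ = 8500 kg/m³
  candidate F: E = 63.47 GPa, ρ = 2280 kg/m³
  candidate V: E = 2.346 GPa, ρ = 1214 kg/m³
  candidate Z: E = 404.7 GPa, ρ = 19200 kg/m³
  candidate F: M = 3.49×10⁻³
  candidate U: M = 1.75×10⁻³
  candidate V: M = 1.26×10⁻³
  candidate Y: M = 1.20×10⁻³
  candidate Z: M = 1.05×10⁻³
Candidate F has the largest M.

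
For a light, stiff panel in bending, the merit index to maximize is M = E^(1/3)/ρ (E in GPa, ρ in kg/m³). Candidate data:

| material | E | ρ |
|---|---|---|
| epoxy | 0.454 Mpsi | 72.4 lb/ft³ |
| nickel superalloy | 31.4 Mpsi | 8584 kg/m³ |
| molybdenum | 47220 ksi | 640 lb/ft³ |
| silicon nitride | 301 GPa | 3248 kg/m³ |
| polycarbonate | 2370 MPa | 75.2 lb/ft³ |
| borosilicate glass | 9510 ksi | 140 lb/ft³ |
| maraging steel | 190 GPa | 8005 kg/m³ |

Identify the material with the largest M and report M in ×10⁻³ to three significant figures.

After converting to SI:
  epoxy: E = 3.130 GPa, ρ = 1160 kg/m³
  nickel superalloy: E = 216.5 GPa, ρ = 8584 kg/m³
  molybdenum: E = 325.6 GPa, ρ = 10250 kg/m³
  silicon nitride: E = 301.0 GPa, ρ = 3248 kg/m³
  polycarbonate: E = 2.370 GPa, ρ = 1205 kg/m³
  borosilicate glass: E = 65.57 GPa, ρ = 2243 kg/m³
  maraging steel: E = 190.0 GPa, ρ = 8005 kg/m³
  silicon nitride: M = 2.06×10⁻³
  borosilicate glass: M = 1.80×10⁻³
  epoxy: M = 1.26×10⁻³
  polycarbonate: M = 1.11×10⁻³
  maraging steel: M = 0.718×10⁻³
  nickel superalloy: M = 0.700×10⁻³
  molybdenum: M = 0.671×10⁻³
Silicon nitride has the largest M.

silicon nitride, M = 2.06×10⁻³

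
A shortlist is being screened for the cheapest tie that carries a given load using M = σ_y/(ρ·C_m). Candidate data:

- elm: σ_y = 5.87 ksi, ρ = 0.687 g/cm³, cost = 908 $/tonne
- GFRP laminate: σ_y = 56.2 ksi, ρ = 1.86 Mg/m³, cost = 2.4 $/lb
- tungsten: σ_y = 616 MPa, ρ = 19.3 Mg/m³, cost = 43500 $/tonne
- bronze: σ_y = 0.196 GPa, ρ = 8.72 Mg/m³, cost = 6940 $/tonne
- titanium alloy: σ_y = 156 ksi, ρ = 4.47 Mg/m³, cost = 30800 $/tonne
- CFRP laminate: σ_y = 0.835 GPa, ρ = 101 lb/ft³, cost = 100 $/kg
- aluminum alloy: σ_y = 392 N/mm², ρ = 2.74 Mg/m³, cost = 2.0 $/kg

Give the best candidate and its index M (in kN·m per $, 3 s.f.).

Putting every candidate on a common basis:
  elm: σ_y = 40.47 MPa, ρ = 687.0 kg/m³, cost = 0.9080 $/kg
  GFRP laminate: σ_y = 387.5 MPa, ρ = 1860 kg/m³, cost = 5.291 $/kg
  tungsten: σ_y = 616.0 MPa, ρ = 19300 kg/m³, cost = 43.50 $/kg
  bronze: σ_y = 196.0 MPa, ρ = 8720 kg/m³, cost = 6.940 $/kg
  titanium alloy: σ_y = 1076 MPa, ρ = 4470 kg/m³, cost = 30.80 $/kg
  CFRP laminate: σ_y = 835.0 MPa, ρ = 1618 kg/m³, cost = 100.0 $/kg
  aluminum alloy: σ_y = 392.0 MPa, ρ = 2740 kg/m³, cost = 2.000 $/kg
  aluminum alloy: M = 71.5 kN·m per $
  elm: M = 64.9 kN·m per $
  GFRP laminate: M = 39.4 kN·m per $
  titanium alloy: M = 7.81 kN·m per $
  CFRP laminate: M = 5.16 kN·m per $
  bronze: M = 3.24 kN·m per $
  tungsten: M = 0.734 kN·m per $
Aluminum alloy has the largest M.

aluminum alloy, M = 71.5 kN·m per $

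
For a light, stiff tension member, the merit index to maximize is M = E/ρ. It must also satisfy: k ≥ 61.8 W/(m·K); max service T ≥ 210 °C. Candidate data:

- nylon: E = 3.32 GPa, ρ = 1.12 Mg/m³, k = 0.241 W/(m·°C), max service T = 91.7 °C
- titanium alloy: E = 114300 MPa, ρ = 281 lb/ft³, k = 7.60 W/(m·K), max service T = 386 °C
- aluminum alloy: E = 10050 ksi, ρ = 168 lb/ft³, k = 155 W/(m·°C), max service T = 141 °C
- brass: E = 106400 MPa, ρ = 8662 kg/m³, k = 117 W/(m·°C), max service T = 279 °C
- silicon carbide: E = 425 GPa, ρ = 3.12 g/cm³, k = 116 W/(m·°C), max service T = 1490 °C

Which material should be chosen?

silicon carbide

Screen on constraints: k ≥ 61.8 W/(m·K); max service T ≥ 210 °C. Survivors: brass, silicon carbide.
Convert each candidate to consistent units, then evaluate M:
  brass: E = 106.4 GPa, ρ = 8662 kg/m³
  silicon carbide: E = 425.0 GPa, ρ = 3120 kg/m³
  silicon carbide: M = 136 MN·m/kg
  brass: M = 12.3 MN·m/kg
The maximum is for silicon carbide.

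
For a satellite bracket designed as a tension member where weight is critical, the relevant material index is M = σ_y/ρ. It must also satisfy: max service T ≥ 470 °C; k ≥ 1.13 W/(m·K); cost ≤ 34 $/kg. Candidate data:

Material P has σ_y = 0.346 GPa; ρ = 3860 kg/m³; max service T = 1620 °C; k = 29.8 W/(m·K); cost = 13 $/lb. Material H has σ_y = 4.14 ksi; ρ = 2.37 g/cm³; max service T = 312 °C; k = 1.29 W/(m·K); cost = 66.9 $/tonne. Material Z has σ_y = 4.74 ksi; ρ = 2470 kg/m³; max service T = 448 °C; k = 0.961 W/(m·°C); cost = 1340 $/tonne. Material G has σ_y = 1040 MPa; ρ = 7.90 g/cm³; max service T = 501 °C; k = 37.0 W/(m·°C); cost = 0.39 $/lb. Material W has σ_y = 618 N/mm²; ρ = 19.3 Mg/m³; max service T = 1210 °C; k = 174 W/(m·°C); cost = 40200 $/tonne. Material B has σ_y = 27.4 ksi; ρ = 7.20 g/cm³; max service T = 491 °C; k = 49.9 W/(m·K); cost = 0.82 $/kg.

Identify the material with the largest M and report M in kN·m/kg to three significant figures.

Screen on constraints: max service T ≥ 470 °C; k ≥ 1.13 W/(m·K); cost ≤ 34 $/kg. Survivors: material P, material G, material B.
Normalizing units and computing the index:
  material P: σ_y = 346.0 MPa, ρ = 3860 kg/m³
  material G: σ_y = 1040 MPa, ρ = 7900 kg/m³
  material B: σ_y = 188.9 MPa, ρ = 7200 kg/m³
  material G: M = 132 kN·m/kg
  material P: M = 89.6 kN·m/kg
  material B: M = 26.2 kN·m/kg
Highest index: material G.

material G, M = 132 kN·m/kg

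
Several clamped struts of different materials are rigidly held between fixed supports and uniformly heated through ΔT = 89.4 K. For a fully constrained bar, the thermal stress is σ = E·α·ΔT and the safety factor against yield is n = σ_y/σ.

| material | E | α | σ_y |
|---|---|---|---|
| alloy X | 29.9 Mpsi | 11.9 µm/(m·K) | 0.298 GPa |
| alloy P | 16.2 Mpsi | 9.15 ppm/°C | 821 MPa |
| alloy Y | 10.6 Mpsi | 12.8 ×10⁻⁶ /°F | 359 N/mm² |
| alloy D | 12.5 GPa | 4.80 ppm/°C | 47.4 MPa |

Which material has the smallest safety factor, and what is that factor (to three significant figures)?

In consistent units (E in GPa, α in ×10⁻⁶/K, σ_y in MPa):
  alloy X: E = 206.2, α = 11.9, σ_y = 298.0 → σ = 219 MPa, n = 1.36
  alloy P: E = 111.7, α = 9.15, σ_y = 821.0 → σ = 91.4 MPa, n = 8.99
  alloy Y: E = 73.08, α = 23.0, σ_y = 359.0 → σ = 151 MPa, n = 2.38
  alloy D: E = 12.50, α = 4.80, σ_y = 47.40 → σ = 5.36 MPa, n = 8.84
The minimum is alloy X at n = 1.36.

alloy X, n = 1.36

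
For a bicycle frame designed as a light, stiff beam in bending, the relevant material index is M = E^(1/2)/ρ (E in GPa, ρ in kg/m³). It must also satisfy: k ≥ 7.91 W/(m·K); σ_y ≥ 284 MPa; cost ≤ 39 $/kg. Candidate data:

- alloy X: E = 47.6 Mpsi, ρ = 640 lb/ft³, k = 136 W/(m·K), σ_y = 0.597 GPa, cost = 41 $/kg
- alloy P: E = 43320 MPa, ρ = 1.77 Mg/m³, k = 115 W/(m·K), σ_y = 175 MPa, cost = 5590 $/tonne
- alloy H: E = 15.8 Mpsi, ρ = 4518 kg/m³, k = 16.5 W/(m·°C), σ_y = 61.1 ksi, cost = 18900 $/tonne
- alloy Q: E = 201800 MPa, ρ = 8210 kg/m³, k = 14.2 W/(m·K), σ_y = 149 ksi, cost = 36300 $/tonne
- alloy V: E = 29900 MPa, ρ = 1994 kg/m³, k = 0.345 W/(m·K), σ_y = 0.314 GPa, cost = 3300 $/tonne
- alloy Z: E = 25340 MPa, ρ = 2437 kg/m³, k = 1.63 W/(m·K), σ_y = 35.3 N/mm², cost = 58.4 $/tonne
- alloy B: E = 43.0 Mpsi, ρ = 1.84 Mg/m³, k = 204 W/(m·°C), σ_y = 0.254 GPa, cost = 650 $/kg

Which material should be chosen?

Screen on constraints: k ≥ 7.91 W/(m·K); σ_y ≥ 284 MPa; cost ≤ 39 $/kg. Survivors: alloy H, alloy Q.
Putting every candidate on a common basis:
  alloy H: E = 108.9 GPa, ρ = 4518 kg/m³
  alloy Q: E = 201.8 GPa, ρ = 8210 kg/m³
  alloy H: M = 2.31×10⁻³
  alloy Q: M = 1.73×10⁻³
Highest index: alloy H.

alloy H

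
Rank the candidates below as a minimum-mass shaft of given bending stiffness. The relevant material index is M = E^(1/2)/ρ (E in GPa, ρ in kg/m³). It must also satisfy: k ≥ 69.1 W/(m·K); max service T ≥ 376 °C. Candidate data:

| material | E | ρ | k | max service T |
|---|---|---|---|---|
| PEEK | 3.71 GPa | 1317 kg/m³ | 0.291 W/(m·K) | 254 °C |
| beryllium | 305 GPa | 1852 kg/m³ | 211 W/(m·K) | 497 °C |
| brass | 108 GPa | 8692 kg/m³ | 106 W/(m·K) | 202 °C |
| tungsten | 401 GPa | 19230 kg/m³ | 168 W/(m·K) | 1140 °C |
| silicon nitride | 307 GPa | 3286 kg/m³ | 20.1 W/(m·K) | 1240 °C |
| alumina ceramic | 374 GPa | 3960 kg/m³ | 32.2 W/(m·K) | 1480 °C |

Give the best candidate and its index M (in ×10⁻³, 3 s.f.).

Screen on constraints: k ≥ 69.1 W/(m·K); max service T ≥ 376 °C. Survivors: beryllium, tungsten.
Computing M directly (units already consistent):
  beryllium: M = 9.43×10⁻³
  tungsten: M = 1.04×10⁻³
Beryllium ranks first.

beryllium, M = 9.43×10⁻³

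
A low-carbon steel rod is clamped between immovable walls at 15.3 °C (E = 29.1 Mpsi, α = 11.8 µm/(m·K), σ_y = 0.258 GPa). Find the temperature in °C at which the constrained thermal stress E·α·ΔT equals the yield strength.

124 °C

E = 29.1 Mpsi = 200.6 GPa.
σ_y = 0.258 GPa = 258.0 MPa.
E·α·ΔT = 258.0 MPa ⇒ ΔT = 258.0 / (200.6×10³ × 11.8×10⁻⁶) = 109.0 K.
T = 15.3 + 109.0 = 124.3 °C.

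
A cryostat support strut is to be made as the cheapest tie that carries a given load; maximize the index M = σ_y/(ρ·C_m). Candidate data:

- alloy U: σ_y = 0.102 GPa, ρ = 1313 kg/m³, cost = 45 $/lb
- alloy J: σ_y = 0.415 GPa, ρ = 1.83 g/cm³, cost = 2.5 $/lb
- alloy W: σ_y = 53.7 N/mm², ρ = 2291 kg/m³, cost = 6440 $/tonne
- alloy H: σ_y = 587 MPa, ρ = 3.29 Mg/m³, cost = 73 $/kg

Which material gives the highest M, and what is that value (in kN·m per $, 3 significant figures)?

alloy J, M = 41.1 kN·m per $

Convert each candidate to consistent units, then evaluate M:
  alloy U: σ_y = 102.0 MPa, ρ = 1313 kg/m³, cost = 99.21 $/kg
  alloy J: σ_y = 415.0 MPa, ρ = 1830 kg/m³, cost = 5.511 $/kg
  alloy W: σ_y = 53.70 MPa, ρ = 2291 kg/m³, cost = 6.440 $/kg
  alloy H: σ_y = 587.0 MPa, ρ = 3290 kg/m³, cost = 73.00 $/kg
  alloy J: M = 41.1 kN·m per $
  alloy W: M = 3.64 kN·m per $
  alloy H: M = 2.44 kN·m per $
  alloy U: M = 0.783 kN·m per $
The maximum is for alloy J.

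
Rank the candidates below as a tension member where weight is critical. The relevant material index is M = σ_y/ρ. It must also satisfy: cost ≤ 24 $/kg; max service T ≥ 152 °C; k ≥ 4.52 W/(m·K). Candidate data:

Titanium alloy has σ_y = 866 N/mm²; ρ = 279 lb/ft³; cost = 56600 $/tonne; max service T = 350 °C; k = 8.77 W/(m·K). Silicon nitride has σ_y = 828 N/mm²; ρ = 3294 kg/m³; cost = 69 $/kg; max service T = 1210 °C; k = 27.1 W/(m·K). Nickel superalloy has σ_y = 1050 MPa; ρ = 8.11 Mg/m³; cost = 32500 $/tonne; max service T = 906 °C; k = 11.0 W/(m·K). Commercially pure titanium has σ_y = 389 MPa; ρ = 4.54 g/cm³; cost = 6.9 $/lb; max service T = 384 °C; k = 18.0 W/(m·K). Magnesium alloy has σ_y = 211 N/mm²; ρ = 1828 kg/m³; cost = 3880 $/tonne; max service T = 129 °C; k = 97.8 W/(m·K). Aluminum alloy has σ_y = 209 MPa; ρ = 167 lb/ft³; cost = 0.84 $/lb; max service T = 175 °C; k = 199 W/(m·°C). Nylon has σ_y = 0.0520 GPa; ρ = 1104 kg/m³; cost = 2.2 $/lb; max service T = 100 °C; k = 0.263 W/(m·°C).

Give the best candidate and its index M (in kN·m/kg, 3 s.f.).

commercially pure titanium, M = 85.7 kN·m/kg

Screen on constraints: cost ≤ 24 $/kg; max service T ≥ 152 °C; k ≥ 4.52 W/(m·K). Survivors: commercially pure titanium, aluminum alloy.
In SI units:
  commercially pure titanium: σ_y = 389.0 MPa, ρ = 4540 kg/m³
  aluminum alloy: σ_y = 209.0 MPa, ρ = 2675 kg/m³
  commercially pure titanium: M = 85.7 kN·m/kg
  aluminum alloy: M = 78.1 kN·m/kg
Commercially pure titanium has the largest M.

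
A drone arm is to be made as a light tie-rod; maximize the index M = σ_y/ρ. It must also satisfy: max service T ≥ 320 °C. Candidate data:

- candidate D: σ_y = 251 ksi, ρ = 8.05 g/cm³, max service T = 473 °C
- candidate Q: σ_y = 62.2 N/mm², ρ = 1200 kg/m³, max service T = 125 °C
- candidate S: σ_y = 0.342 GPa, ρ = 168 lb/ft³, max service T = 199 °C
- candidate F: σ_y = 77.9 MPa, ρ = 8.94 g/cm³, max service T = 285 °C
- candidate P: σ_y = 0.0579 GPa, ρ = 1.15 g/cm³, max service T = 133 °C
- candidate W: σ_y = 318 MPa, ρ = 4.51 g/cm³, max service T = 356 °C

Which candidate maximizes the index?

Screen on constraints: max service T ≥ 320 °C. Survivors: candidate D, candidate W.
Convert each candidate to consistent units, then evaluate M:
  candidate D: σ_y = 1731 MPa, ρ = 8050 kg/m³
  candidate W: σ_y = 318.0 MPa, ρ = 4510 kg/m³
  candidate D: M = 215 kN·m/kg
  candidate W: M = 70.5 kN·m/kg
The maximum is for candidate D.

candidate D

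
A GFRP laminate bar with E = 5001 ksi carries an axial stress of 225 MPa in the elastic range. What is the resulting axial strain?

E = 5001 ksi = 34.48 GPa = 34480 MPa.
ε = σ/E = 225 / 34480 = 6.53×10⁻³.

6.53×10⁻³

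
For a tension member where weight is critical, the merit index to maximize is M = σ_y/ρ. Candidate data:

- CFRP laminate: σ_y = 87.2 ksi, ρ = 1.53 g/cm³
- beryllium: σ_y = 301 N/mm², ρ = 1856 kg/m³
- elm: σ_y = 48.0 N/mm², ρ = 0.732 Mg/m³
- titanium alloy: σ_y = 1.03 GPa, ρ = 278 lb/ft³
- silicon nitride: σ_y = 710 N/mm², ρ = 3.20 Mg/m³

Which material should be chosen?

After converting to SI:
  CFRP laminate: σ_y = 601.2 MPa, ρ = 1530 kg/m³
  beryllium: σ_y = 301.0 MPa, ρ = 1856 kg/m³
  elm: σ_y = 48.00 MPa, ρ = 732.0 kg/m³
  titanium alloy: σ_y = 1030 MPa, ρ = 4453 kg/m³
  silicon nitride: σ_y = 710.0 MPa, ρ = 3200 kg/m³
  CFRP laminate: M = 393 kN·m/kg
  titanium alloy: M = 231 kN·m/kg
  silicon nitride: M = 222 kN·m/kg
  beryllium: M = 162 kN·m/kg
  elm: M = 65.6 kN·m/kg
The maximum is for CFRP laminate.

CFRP laminate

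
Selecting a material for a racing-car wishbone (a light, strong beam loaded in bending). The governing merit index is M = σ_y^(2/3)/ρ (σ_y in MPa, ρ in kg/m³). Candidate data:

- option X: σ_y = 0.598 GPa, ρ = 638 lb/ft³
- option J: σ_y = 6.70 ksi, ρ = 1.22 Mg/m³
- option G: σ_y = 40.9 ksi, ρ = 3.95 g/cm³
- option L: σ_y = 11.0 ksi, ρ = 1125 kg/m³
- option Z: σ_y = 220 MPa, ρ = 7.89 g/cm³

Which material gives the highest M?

option L

In SI units:
  option X: σ_y = 598.0 MPa, ρ = 10220 kg/m³
  option J: σ_y = 46.19 MPa, ρ = 1220 kg/m³
  option G: σ_y = 282.0 MPa, ρ = 3950 kg/m³
  option L: σ_y = 75.84 MPa, ρ = 1125 kg/m³
  option Z: σ_y = 220.0 MPa, ρ = 7890 kg/m³
  option L: M = 15.9×10⁻³
  option G: M = 10.9×10⁻³
  option J: M = 10.6×10⁻³
  option X: M = 6.95×10⁻³
  option Z: M = 4.62×10⁻³
The maximum is for option L.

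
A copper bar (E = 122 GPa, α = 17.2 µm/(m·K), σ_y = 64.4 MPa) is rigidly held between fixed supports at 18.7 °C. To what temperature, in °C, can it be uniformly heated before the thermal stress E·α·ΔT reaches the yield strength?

E·α·ΔT = 64.40 MPa ⇒ ΔT = 64.40 / (122.0×10³ × 17.2×10⁻⁶) = 30.69 K.
T = 18.7 + 30.69 = 49.39 °C.

49.4 °C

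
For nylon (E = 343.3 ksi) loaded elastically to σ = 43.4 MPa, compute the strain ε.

E = 343.3 ksi = 2.367 GPa = 2367 MPa.
ε = σ/E = 43.4 / 2367 = 0.0183.

0.0183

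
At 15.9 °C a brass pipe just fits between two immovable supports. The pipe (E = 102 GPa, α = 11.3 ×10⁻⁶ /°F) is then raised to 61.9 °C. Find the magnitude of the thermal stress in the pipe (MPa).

95.4 MPa

α = 11.3×10⁻⁶/°F × 9/5 = 20.3×10⁻⁶/K.
ΔT = 46.00 K. Constrained thermal stress σ = E·α·ΔT = 102.0×10³ MPa × 20.3×10⁻⁶ × 46.00 = 95.4 MPa (compressive).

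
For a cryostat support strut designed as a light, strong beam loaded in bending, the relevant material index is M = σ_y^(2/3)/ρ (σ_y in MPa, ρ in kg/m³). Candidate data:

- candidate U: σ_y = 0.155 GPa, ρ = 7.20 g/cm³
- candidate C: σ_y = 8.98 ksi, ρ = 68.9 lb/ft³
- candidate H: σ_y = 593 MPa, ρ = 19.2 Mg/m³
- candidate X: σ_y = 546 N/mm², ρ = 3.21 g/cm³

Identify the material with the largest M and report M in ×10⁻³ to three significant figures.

Normalizing units and computing the index:
  candidate U: σ_y = 155.0 MPa, ρ = 7200 kg/m³
  candidate C: σ_y = 61.91 MPa, ρ = 1104 kg/m³
  candidate H: σ_y = 593.0 MPa, ρ = 19200 kg/m³
  candidate X: σ_y = 546.0 MPa, ρ = 3210 kg/m³
  candidate X: M = 20.8×10⁻³
  candidate C: M = 14.2×10⁻³
  candidate U: M = 4.01×10⁻³
  candidate H: M = 3.68×10⁻³
Highest index: candidate X.

candidate X, M = 20.8×10⁻³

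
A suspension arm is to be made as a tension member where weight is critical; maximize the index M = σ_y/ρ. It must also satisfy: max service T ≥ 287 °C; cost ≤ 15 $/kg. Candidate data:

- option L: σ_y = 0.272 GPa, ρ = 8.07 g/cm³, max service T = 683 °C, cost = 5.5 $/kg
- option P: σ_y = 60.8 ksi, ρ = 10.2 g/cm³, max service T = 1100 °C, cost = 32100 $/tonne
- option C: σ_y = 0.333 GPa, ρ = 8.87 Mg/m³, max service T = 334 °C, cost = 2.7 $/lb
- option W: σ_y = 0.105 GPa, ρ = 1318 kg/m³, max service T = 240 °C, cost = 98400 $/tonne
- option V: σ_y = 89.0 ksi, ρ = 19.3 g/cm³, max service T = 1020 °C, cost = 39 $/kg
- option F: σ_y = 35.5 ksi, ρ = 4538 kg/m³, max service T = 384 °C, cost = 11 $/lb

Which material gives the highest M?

option C

Screen on constraints: max service T ≥ 287 °C; cost ≤ 15 $/kg. Survivors: option L, option C.
Convert each candidate to consistent units, then evaluate M:
  option L: σ_y = 272.0 MPa, ρ = 8070 kg/m³
  option C: σ_y = 333.0 MPa, ρ = 8870 kg/m³
  option C: M = 37.5 kN·m/kg
  option L: M = 33.7 kN·m/kg
Highest index: option C.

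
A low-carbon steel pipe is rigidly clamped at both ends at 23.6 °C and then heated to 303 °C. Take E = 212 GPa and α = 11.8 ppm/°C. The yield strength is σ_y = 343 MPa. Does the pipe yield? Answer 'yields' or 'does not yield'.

yields

ΔT = 279.4 K. Constrained thermal stress σ = E·α·ΔT = 212.0×10³ MPa × 11.8×10⁻⁶ × 279.4 = 699 MPa (compressive).
Compare to σ_y = 343 MPa: σ ≥ σ_y, so it yields.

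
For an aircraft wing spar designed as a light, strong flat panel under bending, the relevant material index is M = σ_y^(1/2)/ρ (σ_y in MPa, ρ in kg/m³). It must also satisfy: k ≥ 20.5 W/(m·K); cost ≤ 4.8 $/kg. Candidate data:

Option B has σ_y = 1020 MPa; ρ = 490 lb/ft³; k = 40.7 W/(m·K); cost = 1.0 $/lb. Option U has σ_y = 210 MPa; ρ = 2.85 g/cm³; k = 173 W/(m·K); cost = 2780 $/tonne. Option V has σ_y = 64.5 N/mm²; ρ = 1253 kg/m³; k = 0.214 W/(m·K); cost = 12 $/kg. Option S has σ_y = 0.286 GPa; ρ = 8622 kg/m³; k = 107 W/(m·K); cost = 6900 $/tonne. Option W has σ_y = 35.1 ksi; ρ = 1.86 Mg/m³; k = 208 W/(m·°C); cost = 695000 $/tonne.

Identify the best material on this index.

Screen on constraints: k ≥ 20.5 W/(m·K); cost ≤ 4.8 $/kg. Survivors: option B, option U.
Putting every candidate on a common basis:
  option B: σ_y = 1020 MPa, ρ = 7849 kg/m³
  option U: σ_y = 210.0 MPa, ρ = 2850 kg/m³
  option U: M = 5.08×10⁻³
  option B: M = 4.07×10⁻³
The maximum is for option U.

option U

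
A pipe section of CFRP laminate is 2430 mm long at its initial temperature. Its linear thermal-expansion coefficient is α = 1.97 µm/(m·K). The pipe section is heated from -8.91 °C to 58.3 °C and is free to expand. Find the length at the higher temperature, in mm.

ΔT = 58.3 − (-8.91) = 67.21 K.
ΔL = α·L₀·ΔT = 1.97×10⁻⁶ × 2430 mm × 67.21 K = 0.322 mm.
L = L₀ + ΔL = 2430 + 0.322 = 2430.3 mm.

2430.3 mm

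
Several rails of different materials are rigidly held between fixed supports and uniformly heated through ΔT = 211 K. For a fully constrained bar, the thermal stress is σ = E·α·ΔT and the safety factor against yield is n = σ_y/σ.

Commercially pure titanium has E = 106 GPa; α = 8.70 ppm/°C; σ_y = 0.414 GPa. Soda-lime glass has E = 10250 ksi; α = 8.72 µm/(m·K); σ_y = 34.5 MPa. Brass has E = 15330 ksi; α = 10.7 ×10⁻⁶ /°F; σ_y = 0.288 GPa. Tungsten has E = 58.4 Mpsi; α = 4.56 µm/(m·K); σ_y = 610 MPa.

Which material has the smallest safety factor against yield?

soda-lime glass

Converting E to GPa, α to ×10⁻⁶/K, σ_y to MPa, then σ and n for each:
  commercially pure titanium: E = 106.0, α = 8.70, σ_y = 414.0 → σ = 195 MPa, n = 2.13
  soda-lime glass: E = 70.67, α = 8.72, σ_y = 34.50 → σ = 130 MPa, n = 0.265
  brass: E = 105.7, α = 19.3, σ_y = 288.0 → σ = 430 MPa, n = 0.670
  tungsten: E = 402.7, α = 4.56, σ_y = 610.0 → σ = 387 MPa, n = 1.57
Soda-lime glass has the lowest safety factor, n = 0.265.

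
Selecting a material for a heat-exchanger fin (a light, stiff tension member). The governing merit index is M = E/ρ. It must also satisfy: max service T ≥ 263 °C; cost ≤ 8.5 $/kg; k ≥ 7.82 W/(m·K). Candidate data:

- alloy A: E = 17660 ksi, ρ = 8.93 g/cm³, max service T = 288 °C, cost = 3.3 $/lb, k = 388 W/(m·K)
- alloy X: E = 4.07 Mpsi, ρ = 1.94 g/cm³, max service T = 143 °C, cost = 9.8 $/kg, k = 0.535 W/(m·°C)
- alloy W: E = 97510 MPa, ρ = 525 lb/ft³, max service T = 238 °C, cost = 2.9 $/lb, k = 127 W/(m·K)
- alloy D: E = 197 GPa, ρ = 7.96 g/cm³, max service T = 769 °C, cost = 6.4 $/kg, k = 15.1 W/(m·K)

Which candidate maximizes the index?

Screen on constraints: max service T ≥ 263 °C; cost ≤ 8.5 $/kg; k ≥ 7.82 W/(m·K). Survivors: alloy A, alloy D.
In SI units:
  alloy A: E = 121.8 GPa, ρ = 8930 kg/m³
  alloy D: E = 197.0 GPa, ρ = 7960 kg/m³
  alloy D: M = 24.7 MN·m/kg
  alloy A: M = 13.6 MN·m/kg
The maximum is for alloy D.

alloy D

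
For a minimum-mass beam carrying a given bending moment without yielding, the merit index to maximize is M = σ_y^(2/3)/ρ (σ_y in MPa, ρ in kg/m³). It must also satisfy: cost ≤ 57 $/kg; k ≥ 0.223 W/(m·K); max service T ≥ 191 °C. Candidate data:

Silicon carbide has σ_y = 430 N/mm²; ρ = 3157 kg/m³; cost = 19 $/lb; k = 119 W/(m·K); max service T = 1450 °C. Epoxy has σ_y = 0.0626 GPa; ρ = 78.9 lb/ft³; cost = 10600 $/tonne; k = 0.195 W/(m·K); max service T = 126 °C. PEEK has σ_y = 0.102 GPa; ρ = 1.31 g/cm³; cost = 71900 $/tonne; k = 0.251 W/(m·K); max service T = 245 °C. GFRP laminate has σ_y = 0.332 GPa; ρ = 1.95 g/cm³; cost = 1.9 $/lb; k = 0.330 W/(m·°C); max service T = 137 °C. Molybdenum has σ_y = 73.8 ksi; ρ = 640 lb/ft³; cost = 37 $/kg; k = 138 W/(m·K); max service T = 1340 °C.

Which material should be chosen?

Screen on constraints: cost ≤ 57 $/kg; k ≥ 0.223 W/(m·K); max service T ≥ 191 °C. Survivors: silicon carbide, molybdenum.
Convert each candidate to consistent units, then evaluate M:
  silicon carbide: σ_y = 430.0 MPa, ρ = 3157 kg/m³
  molybdenum: σ_y = 508.8 MPa, ρ = 10250 kg/m³
  silicon carbide: M = 18.0×10⁻³
  molybdenum: M = 6.22×10⁻³
The maximum is for silicon carbide.

silicon carbide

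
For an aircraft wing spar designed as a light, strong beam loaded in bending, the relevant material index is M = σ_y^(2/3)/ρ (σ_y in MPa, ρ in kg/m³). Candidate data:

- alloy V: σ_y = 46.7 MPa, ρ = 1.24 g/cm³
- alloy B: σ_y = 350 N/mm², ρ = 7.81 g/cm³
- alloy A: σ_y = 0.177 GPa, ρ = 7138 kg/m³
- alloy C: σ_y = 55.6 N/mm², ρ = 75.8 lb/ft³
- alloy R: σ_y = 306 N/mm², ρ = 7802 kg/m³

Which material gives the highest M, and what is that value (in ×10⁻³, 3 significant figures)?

Putting every candidate on a common basis:
  alloy V: σ_y = 46.70 MPa, ρ = 1240 kg/m³
  alloy B: σ_y = 350.0 MPa, ρ = 7810 kg/m³
  alloy A: σ_y = 177.0 MPa, ρ = 7138 kg/m³
  alloy C: σ_y = 55.60 MPa, ρ = 1214 kg/m³
  alloy R: σ_y = 306.0 MPa, ρ = 7802 kg/m³
  alloy C: M = 12.0×10⁻³
  alloy V: M = 10.5×10⁻³
  alloy B: M = 6.36×10⁻³
  alloy R: M = 5.82×10⁻³
  alloy A: M = 4.42×10⁻³
Highest index: alloy C.

alloy C, M = 12.0×10⁻³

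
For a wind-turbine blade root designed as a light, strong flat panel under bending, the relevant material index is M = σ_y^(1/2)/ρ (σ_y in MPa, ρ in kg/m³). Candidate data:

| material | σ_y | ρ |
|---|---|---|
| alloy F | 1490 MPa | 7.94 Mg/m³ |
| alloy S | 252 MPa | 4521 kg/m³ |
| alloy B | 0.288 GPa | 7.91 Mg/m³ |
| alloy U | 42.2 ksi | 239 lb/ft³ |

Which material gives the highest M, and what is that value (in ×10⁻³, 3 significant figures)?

alloy F, M = 4.86×10⁻³

Convert each candidate to consistent units, then evaluate M:
  alloy F: σ_y = 1490 MPa, ρ = 7940 kg/m³
  alloy S: σ_y = 252.0 MPa, ρ = 4521 kg/m³
  alloy B: σ_y = 288.0 MPa, ρ = 7910 kg/m³
  alloy U: σ_y = 291.0 MPa, ρ = 3828 kg/m³
  alloy F: M = 4.86×10⁻³
  alloy U: M = 4.46×10⁻³
  alloy S: M = 3.51×10⁻³
  alloy B: M = 2.15×10⁻³
Alloy F ranks first.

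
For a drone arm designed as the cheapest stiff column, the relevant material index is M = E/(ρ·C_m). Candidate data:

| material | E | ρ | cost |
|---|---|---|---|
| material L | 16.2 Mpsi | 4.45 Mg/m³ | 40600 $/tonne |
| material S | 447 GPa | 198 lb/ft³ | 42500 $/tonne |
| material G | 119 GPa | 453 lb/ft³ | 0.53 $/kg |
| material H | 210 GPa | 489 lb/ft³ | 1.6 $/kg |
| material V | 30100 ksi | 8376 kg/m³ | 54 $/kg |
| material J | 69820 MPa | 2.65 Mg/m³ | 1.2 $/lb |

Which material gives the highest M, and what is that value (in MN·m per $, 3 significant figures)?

In SI units:
  material L: E = 111.7 GPa, ρ = 4450 kg/m³, cost = 40.60 $/kg
  material S: E = 447.0 GPa, ρ = 3172 kg/m³, cost = 42.50 $/kg
  material G: E = 119.0 GPa, ρ = 7256 kg/m³, cost = 0.5300 $/kg
  material H: E = 210.0 GPa, ρ = 7833 kg/m³, cost = 1.600 $/kg
  material V: E = 207.5 GPa, ρ = 8376 kg/m³, cost = 54.00 $/kg
  material J: E = 69.82 GPa, ρ = 2650 kg/m³, cost = 2.646 $/kg
  material G: M = 30.9 MN·m per $
  material H: M = 16.8 MN·m per $
  material J: M = 9.96 MN·m per $
  material S: M = 3.32 MN·m per $
  material L: M = 0.618 MN·m per $
  material V: M = 0.459 MN·m per $
Material G ranks first.

material G, M = 30.9 MN·m per $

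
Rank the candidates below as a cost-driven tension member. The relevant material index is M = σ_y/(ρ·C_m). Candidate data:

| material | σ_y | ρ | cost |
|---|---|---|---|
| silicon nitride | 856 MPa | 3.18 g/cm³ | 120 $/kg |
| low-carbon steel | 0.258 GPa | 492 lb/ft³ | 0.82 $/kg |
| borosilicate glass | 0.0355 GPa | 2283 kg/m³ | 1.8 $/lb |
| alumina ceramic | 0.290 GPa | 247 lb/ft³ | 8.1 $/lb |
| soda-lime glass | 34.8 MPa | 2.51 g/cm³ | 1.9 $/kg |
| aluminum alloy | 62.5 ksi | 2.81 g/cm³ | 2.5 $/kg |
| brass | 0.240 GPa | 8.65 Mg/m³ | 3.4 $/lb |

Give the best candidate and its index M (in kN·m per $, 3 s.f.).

Putting every candidate on a common basis:
  silicon nitride: σ_y = 856.0 MPa, ρ = 3180 kg/m³, cost = 120.0 $/kg
  low-carbon steel: σ_y = 258.0 MPa, ρ = 7881 kg/m³, cost = 0.8200 $/kg
  borosilicate glass: σ_y = 35.50 MPa, ρ = 2283 kg/m³, cost = 3.968 $/kg
  alumina ceramic: σ_y = 290.0 MPa, ρ = 3957 kg/m³, cost = 17.86 $/kg
  soda-lime glass: σ_y = 34.80 MPa, ρ = 2510 kg/m³, cost = 1.900 $/kg
  aluminum alloy: σ_y = 430.9 MPa, ρ = 2810 kg/m³, cost = 2.500 $/kg
  brass: σ_y = 240.0 MPa, ρ = 8650 kg/m³, cost = 7.496 $/kg
  aluminum alloy: M = 61.3 kN·m per $
  low-carbon steel: M = 39.9 kN·m per $
  soda-lime glass: M = 7.30 kN·m per $
  alumina ceramic: M = 4.10 kN·m per $
  borosilicate glass: M = 3.92 kN·m per $
  brass: M = 3.70 kN·m per $
  silicon nitride: M = 2.24 kN·m per $
Aluminum alloy ranks first.

aluminum alloy, M = 61.3 kN·m per $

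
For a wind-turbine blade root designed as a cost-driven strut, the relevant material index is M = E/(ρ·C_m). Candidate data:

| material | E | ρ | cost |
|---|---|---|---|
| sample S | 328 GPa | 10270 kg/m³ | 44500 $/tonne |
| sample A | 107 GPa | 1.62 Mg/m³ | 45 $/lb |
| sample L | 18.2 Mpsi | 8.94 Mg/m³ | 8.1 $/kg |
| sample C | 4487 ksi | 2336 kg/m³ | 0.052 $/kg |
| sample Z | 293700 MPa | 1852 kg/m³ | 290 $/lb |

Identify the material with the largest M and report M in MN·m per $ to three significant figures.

sample C, M = 255 MN·m per $

In SI units:
  sample S: E = 328.0 GPa, ρ = 10270 kg/m³, cost = 44.50 $/kg
  sample A: E = 107.0 GPa, ρ = 1620 kg/m³, cost = 99.21 $/kg
  sample L: E = 125.5 GPa, ρ = 8940 kg/m³, cost = 8.100 $/kg
  sample C: E = 30.94 GPa, ρ = 2336 kg/m³, cost = 0.05200 $/kg
  sample Z: E = 293.7 GPa, ρ = 1852 kg/m³, cost = 639.3 $/kg
  sample C: M = 255 MN·m per $
  sample L: M = 1.73 MN·m per $
  sample S: M = 0.718 MN·m per $
  sample A: M = 0.666 MN·m per $
  sample Z: M = 0.248 MN·m per $
Sample C ranks first.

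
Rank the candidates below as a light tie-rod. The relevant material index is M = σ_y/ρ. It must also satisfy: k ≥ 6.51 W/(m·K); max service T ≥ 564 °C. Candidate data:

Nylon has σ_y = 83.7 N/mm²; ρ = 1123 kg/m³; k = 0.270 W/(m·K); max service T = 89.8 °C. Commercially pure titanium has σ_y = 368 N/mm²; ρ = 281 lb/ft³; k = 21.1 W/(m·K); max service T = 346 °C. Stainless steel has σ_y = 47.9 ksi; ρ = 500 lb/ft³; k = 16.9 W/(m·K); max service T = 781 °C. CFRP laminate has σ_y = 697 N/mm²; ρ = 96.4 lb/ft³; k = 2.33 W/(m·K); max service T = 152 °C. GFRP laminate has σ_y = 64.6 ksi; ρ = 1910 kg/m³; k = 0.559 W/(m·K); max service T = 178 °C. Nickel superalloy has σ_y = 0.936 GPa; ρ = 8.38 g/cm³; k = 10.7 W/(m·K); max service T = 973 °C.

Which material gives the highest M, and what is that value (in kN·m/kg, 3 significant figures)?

Screen on constraints: k ≥ 6.51 W/(m·K); max service T ≥ 564 °C. Survivors: stainless steel, nickel superalloy.
After converting to SI:
  stainless steel: σ_y = 330.3 MPa, ρ = 8009 kg/m³
  nickel superalloy: σ_y = 936.0 MPa, ρ = 8380 kg/m³
  nickel superalloy: M = 112 kN·m/kg
  stainless steel: M = 41.2 kN·m/kg
The maximum is for nickel superalloy.

nickel superalloy, M = 112 kN·m/kg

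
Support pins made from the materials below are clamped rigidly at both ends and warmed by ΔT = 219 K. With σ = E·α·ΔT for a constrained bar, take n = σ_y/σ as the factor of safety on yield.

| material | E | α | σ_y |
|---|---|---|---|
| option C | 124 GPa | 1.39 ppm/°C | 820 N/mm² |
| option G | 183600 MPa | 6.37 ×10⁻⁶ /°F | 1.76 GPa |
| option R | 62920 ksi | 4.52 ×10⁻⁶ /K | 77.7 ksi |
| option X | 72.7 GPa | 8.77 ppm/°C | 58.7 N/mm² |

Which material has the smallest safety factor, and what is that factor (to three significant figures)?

option X, n = 0.420

Per material, after unit conversion:
  option C: E = 124.0, α = 1.39, σ_y = 820.0 → σ = 37.7 MPa, n = 21.7
  option G: E = 183.6, α = 11.5, σ_y = 1760 → σ = 461 MPa, n = 3.82
  option R: E = 433.8, α = 4.52, σ_y = 535.7 → σ = 429 MPa, n = 1.25
  option X: E = 72.70, α = 8.77, σ_y = 58.70 → σ = 140 MPa, n = 0.420
The minimum is option X at n = 0.420.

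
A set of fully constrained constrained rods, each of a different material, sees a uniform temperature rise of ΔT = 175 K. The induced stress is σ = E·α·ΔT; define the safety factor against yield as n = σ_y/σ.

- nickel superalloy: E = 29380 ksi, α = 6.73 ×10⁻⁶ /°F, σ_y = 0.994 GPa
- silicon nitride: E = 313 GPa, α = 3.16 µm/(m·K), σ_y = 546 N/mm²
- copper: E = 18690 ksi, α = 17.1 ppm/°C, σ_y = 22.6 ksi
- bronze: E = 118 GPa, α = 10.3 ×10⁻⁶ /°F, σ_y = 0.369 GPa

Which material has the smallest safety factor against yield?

copper

In consistent units (E in GPa, α in ×10⁻⁶/K, σ_y in MPa):
  nickel superalloy: E = 202.6, α = 12.1, σ_y = 994.0 → σ = 429 MPa, n = 2.31
  silicon nitride: E = 313.0, α = 3.16, σ_y = 546.0 → σ = 173 MPa, n = 3.15
  copper: E = 128.9, α = 17.1, σ_y = 155.8 → σ = 386 MPa, n = 0.404
  bronze: E = 118.0, α = 18.5, σ_y = 369.0 → σ = 383 MPa, n = 0.964
Copper has the lowest safety factor, n = 0.404.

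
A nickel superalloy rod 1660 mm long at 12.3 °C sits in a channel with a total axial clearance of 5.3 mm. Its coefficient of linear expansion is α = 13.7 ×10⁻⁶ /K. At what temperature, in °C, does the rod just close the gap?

245 °C

α·L₀·ΔT = 5.3 mm ⇒ ΔT = 5.3 / (13.7×10⁻⁶ × 1660.0) = 233.0 K.
T = 12.3 + 233.0 = 245.3 °C.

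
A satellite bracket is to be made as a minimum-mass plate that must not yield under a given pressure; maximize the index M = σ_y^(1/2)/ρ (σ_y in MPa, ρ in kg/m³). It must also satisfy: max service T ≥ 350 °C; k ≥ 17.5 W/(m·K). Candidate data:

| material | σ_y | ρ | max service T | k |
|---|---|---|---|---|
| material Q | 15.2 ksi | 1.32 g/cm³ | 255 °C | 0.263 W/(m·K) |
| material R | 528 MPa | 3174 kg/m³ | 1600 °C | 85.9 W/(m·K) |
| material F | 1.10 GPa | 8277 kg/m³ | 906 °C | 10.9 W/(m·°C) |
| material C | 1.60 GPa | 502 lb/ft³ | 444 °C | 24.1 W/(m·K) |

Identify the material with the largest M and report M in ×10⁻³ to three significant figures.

Screen on constraints: max service T ≥ 350 °C; k ≥ 17.5 W/(m·K). Survivors: material R, material C.
In SI units:
  material R: σ_y = 528.0 MPa, ρ = 3174 kg/m³
  material C: σ_y = 1600 MPa, ρ = 8041 kg/m³
  material R: M = 7.24×10⁻³
  material C: M = 4.97×10⁻³
The maximum is for material R.

material R, M = 7.24×10⁻³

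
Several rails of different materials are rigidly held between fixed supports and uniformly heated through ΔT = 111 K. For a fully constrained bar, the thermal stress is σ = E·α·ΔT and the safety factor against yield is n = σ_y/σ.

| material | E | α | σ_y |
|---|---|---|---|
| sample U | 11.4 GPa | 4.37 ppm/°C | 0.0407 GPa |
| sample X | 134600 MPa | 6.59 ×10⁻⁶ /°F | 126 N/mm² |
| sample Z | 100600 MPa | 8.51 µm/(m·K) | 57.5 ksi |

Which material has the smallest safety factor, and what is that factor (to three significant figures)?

In consistent units (E in GPa, α in ×10⁻⁶/K, σ_y in MPa):
  sample U: E = 11.40, α = 4.37, σ_y = 40.70 → σ = 5.53 MPa, n = 7.36
  sample X: E = 134.6, α = 11.9, σ_y = 126.0 → σ = 177 MPa, n = 0.711
  sample Z: E = 100.6, α = 8.51, σ_y = 396.4 → σ = 95.0 MPa, n = 4.17
The minimum is sample X at n = 0.711.

sample X, n = 0.711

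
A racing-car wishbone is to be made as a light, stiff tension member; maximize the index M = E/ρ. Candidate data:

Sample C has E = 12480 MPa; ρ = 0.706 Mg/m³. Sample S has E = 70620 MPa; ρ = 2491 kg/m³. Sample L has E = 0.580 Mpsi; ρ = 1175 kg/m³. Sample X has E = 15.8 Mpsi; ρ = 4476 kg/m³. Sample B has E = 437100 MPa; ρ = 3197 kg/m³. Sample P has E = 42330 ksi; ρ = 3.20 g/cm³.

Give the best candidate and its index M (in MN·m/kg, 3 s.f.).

sample B, M = 137 MN·m/kg

After converting to SI:
  sample C: E = 12.48 GPa, ρ = 706.0 kg/m³
  sample S: E = 70.62 GPa, ρ = 2491 kg/m³
  sample L: E = 3.999 GPa, ρ = 1175 kg/m³
  sample X: E = 108.9 GPa, ρ = 4476 kg/m³
  sample B: E = 437.1 GPa, ρ = 3197 kg/m³
  sample P: E = 291.9 GPa, ρ = 3200 kg/m³
  sample B: M = 137 MN·m/kg
  sample P: M = 91.2 MN·m/kg
  sample S: M = 28.4 MN·m/kg
  sample X: M = 24.3 MN·m/kg
  sample C: M = 17.7 MN·m/kg
  sample L: M = 3.40 MN·m/kg
Highest index: sample B.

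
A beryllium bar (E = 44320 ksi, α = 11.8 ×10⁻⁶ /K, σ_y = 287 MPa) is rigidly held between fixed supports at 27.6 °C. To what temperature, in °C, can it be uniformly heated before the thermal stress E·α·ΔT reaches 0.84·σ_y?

94.5 °C

E = 44320 ksi = 305.6 GPa.
E·α·ΔT = 241.1 MPa ⇒ ΔT = 241.1 / (305.6×10³ × 11.8×10⁻⁶) = 66.86 K.
T = 27.6 + 66.86 = 94.46 °C.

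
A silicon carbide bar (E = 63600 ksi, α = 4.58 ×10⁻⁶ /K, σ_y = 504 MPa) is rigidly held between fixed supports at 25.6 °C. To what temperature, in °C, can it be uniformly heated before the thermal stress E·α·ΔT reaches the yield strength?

E = 63600 ksi = 438.5 GPa.
E·α·ΔT = 504.0 MPa ⇒ ΔT = 504.0 / (438.5×10³ × 4.58×10⁻⁶) = 251.0 K.
T = 25.6 + 251.0 = 276.6 °C.

277 °C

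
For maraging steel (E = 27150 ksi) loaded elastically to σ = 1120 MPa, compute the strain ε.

5.98×10⁻³

E = 27150 ksi = 187.2 GPa = 187200 MPa.
ε = σ/E = 1120 / 187200 = 5.98×10⁻³.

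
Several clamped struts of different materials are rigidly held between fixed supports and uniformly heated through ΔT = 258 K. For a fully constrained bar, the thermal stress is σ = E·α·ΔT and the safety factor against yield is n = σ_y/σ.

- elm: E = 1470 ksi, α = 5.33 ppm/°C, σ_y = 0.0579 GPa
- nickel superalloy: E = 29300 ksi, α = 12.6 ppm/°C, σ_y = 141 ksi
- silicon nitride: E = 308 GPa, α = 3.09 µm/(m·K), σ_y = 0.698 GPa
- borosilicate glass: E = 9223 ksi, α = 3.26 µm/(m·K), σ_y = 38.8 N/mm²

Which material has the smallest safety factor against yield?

borosilicate glass

With everything in SI (GPa, ×10⁻⁶/K, MPa):
  elm: E = 10.14, α = 5.33, σ_y = 57.90 → σ = 13.9 MPa, n = 4.15
  nickel superalloy: E = 202.0, α = 12.6, σ_y = 972.2 → σ = 657 MPa, n = 1.48
  silicon nitride: E = 308.0, α = 3.09, σ_y = 698.0 → σ = 246 MPa, n = 2.84
  borosilicate glass: E = 63.59, α = 3.26, σ_y = 38.80 → σ = 53.5 MPa, n = 0.725
The minimum is borosilicate glass at n = 0.725.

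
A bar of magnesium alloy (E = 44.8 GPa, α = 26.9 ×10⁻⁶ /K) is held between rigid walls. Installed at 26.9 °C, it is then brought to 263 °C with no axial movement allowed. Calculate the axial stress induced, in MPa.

285 MPa

ΔT = 236.1 K. Constrained thermal stress σ = E·α·ΔT = 44.80×10³ MPa × 26.9×10⁻⁶ × 236.1 = 285 MPa (compressive).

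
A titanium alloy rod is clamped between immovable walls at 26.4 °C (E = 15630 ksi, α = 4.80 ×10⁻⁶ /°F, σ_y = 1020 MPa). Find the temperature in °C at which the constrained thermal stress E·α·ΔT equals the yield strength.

E = 15630 ksi = 107.8 GPa.
α = 4.80×10⁻⁶/°F × 9/5 = 8.64×10⁻⁶/K.
E·α·ΔT = 1020 MPa ⇒ ΔT = 1020 / (107.8×10³ × 8.64×10⁻⁶) = 1095 K.
T = 26.4 + 1095 = 1122 °C.

1120 °C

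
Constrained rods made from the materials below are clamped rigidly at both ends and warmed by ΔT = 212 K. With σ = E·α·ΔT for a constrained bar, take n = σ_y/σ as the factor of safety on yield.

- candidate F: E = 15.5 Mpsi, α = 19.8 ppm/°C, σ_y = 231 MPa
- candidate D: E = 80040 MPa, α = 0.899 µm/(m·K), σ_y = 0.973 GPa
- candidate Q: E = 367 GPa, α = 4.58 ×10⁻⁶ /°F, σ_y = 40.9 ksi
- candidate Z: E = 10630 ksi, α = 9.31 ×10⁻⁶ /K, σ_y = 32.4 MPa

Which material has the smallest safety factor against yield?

candidate Z

In consistent units (E in GPa, α in ×10⁻⁶/K, σ_y in MPa):
  candidate F: E = 106.9, α = 19.8, σ_y = 231.0 → σ = 449 MPa, n = 0.515
  candidate D: E = 80.04, α = 0.899, σ_y = 973.0 → σ = 15.3 MPa, n = 63.8
  candidate Q: E = 367.0, α = 8.24, σ_y = 282.0 → σ = 641 MPa, n = 0.440
  candidate Z: E = 73.29, α = 9.31, σ_y = 32.40 → σ = 145 MPa, n = 0.224
The minimum is candidate Z at n = 0.224.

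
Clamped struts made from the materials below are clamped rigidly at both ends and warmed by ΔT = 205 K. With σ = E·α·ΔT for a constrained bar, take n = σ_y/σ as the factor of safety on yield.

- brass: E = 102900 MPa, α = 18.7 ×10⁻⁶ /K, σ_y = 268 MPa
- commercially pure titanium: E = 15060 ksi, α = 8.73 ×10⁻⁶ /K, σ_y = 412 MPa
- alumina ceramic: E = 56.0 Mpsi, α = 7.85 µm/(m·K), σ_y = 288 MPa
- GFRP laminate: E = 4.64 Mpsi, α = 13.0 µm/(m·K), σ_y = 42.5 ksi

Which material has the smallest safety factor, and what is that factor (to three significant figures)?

Converting E to GPa, α to ×10⁻⁶/K, σ_y to MPa, then σ and n for each:
  brass: E = 102.9, α = 18.7, σ_y = 268.0 → σ = 394 MPa, n = 0.679
  commercially pure titanium: E = 103.8, α = 8.73, σ_y = 412.0 → σ = 186 MPa, n = 2.22
  alumina ceramic: E = 386.1, α = 7.85, σ_y = 288.0 → σ = 621 MPa, n = 0.464
  GFRP laminate: E = 31.99, α = 13.0, σ_y = 293.0 → σ = 85.3 MPa, n = 3.44
Smallest n: alumina ceramic with n = 0.464.

alumina ceramic, n = 0.464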